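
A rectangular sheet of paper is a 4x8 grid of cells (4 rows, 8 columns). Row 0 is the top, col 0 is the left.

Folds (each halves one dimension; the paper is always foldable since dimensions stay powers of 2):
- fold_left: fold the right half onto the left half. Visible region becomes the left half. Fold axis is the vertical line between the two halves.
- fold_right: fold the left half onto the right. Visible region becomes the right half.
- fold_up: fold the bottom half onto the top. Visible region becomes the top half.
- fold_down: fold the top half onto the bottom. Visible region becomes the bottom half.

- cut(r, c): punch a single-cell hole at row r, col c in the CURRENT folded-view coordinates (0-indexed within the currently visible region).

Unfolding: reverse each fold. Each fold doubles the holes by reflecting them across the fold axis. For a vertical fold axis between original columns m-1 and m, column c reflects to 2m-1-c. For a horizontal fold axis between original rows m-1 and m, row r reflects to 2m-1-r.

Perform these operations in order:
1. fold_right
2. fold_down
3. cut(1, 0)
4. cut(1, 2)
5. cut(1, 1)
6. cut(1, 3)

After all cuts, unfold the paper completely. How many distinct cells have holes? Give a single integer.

Answer: 16

Derivation:
Op 1 fold_right: fold axis v@4; visible region now rows[0,4) x cols[4,8) = 4x4
Op 2 fold_down: fold axis h@2; visible region now rows[2,4) x cols[4,8) = 2x4
Op 3 cut(1, 0): punch at orig (3,4); cuts so far [(3, 4)]; region rows[2,4) x cols[4,8) = 2x4
Op 4 cut(1, 2): punch at orig (3,6); cuts so far [(3, 4), (3, 6)]; region rows[2,4) x cols[4,8) = 2x4
Op 5 cut(1, 1): punch at orig (3,5); cuts so far [(3, 4), (3, 5), (3, 6)]; region rows[2,4) x cols[4,8) = 2x4
Op 6 cut(1, 3): punch at orig (3,7); cuts so far [(3, 4), (3, 5), (3, 6), (3, 7)]; region rows[2,4) x cols[4,8) = 2x4
Unfold 1 (reflect across h@2): 8 holes -> [(0, 4), (0, 5), (0, 6), (0, 7), (3, 4), (3, 5), (3, 6), (3, 7)]
Unfold 2 (reflect across v@4): 16 holes -> [(0, 0), (0, 1), (0, 2), (0, 3), (0, 4), (0, 5), (0, 6), (0, 7), (3, 0), (3, 1), (3, 2), (3, 3), (3, 4), (3, 5), (3, 6), (3, 7)]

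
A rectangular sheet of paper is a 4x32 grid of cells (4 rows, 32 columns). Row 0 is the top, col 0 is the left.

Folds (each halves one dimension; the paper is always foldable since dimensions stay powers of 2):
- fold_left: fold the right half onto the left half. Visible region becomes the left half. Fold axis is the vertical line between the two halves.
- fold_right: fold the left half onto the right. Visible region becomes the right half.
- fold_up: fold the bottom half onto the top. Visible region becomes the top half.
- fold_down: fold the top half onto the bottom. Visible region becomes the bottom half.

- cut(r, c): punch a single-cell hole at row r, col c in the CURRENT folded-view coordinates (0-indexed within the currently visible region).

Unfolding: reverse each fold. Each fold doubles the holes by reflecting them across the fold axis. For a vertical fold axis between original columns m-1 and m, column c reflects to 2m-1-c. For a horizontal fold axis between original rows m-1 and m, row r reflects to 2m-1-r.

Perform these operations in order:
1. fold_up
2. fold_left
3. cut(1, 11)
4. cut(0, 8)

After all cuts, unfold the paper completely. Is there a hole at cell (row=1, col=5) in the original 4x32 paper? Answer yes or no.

Answer: no

Derivation:
Op 1 fold_up: fold axis h@2; visible region now rows[0,2) x cols[0,32) = 2x32
Op 2 fold_left: fold axis v@16; visible region now rows[0,2) x cols[0,16) = 2x16
Op 3 cut(1, 11): punch at orig (1,11); cuts so far [(1, 11)]; region rows[0,2) x cols[0,16) = 2x16
Op 4 cut(0, 8): punch at orig (0,8); cuts so far [(0, 8), (1, 11)]; region rows[0,2) x cols[0,16) = 2x16
Unfold 1 (reflect across v@16): 4 holes -> [(0, 8), (0, 23), (1, 11), (1, 20)]
Unfold 2 (reflect across h@2): 8 holes -> [(0, 8), (0, 23), (1, 11), (1, 20), (2, 11), (2, 20), (3, 8), (3, 23)]
Holes: [(0, 8), (0, 23), (1, 11), (1, 20), (2, 11), (2, 20), (3, 8), (3, 23)]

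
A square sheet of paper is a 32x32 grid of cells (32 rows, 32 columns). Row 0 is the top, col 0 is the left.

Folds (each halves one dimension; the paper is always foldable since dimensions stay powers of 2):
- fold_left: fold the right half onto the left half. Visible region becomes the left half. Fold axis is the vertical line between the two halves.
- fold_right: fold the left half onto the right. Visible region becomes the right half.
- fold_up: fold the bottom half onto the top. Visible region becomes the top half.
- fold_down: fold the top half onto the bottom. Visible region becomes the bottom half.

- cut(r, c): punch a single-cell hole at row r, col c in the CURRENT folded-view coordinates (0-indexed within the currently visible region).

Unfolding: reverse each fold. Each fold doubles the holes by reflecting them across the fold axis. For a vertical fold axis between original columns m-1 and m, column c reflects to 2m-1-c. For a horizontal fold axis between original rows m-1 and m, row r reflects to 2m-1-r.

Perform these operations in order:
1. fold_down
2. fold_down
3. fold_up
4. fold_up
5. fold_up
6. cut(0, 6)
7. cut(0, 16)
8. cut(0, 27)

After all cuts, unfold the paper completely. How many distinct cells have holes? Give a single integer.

Answer: 96

Derivation:
Op 1 fold_down: fold axis h@16; visible region now rows[16,32) x cols[0,32) = 16x32
Op 2 fold_down: fold axis h@24; visible region now rows[24,32) x cols[0,32) = 8x32
Op 3 fold_up: fold axis h@28; visible region now rows[24,28) x cols[0,32) = 4x32
Op 4 fold_up: fold axis h@26; visible region now rows[24,26) x cols[0,32) = 2x32
Op 5 fold_up: fold axis h@25; visible region now rows[24,25) x cols[0,32) = 1x32
Op 6 cut(0, 6): punch at orig (24,6); cuts so far [(24, 6)]; region rows[24,25) x cols[0,32) = 1x32
Op 7 cut(0, 16): punch at orig (24,16); cuts so far [(24, 6), (24, 16)]; region rows[24,25) x cols[0,32) = 1x32
Op 8 cut(0, 27): punch at orig (24,27); cuts so far [(24, 6), (24, 16), (24, 27)]; region rows[24,25) x cols[0,32) = 1x32
Unfold 1 (reflect across h@25): 6 holes -> [(24, 6), (24, 16), (24, 27), (25, 6), (25, 16), (25, 27)]
Unfold 2 (reflect across h@26): 12 holes -> [(24, 6), (24, 16), (24, 27), (25, 6), (25, 16), (25, 27), (26, 6), (26, 16), (26, 27), (27, 6), (27, 16), (27, 27)]
Unfold 3 (reflect across h@28): 24 holes -> [(24, 6), (24, 16), (24, 27), (25, 6), (25, 16), (25, 27), (26, 6), (26, 16), (26, 27), (27, 6), (27, 16), (27, 27), (28, 6), (28, 16), (28, 27), (29, 6), (29, 16), (29, 27), (30, 6), (30, 16), (30, 27), (31, 6), (31, 16), (31, 27)]
Unfold 4 (reflect across h@24): 48 holes -> [(16, 6), (16, 16), (16, 27), (17, 6), (17, 16), (17, 27), (18, 6), (18, 16), (18, 27), (19, 6), (19, 16), (19, 27), (20, 6), (20, 16), (20, 27), (21, 6), (21, 16), (21, 27), (22, 6), (22, 16), (22, 27), (23, 6), (23, 16), (23, 27), (24, 6), (24, 16), (24, 27), (25, 6), (25, 16), (25, 27), (26, 6), (26, 16), (26, 27), (27, 6), (27, 16), (27, 27), (28, 6), (28, 16), (28, 27), (29, 6), (29, 16), (29, 27), (30, 6), (30, 16), (30, 27), (31, 6), (31, 16), (31, 27)]
Unfold 5 (reflect across h@16): 96 holes -> [(0, 6), (0, 16), (0, 27), (1, 6), (1, 16), (1, 27), (2, 6), (2, 16), (2, 27), (3, 6), (3, 16), (3, 27), (4, 6), (4, 16), (4, 27), (5, 6), (5, 16), (5, 27), (6, 6), (6, 16), (6, 27), (7, 6), (7, 16), (7, 27), (8, 6), (8, 16), (8, 27), (9, 6), (9, 16), (9, 27), (10, 6), (10, 16), (10, 27), (11, 6), (11, 16), (11, 27), (12, 6), (12, 16), (12, 27), (13, 6), (13, 16), (13, 27), (14, 6), (14, 16), (14, 27), (15, 6), (15, 16), (15, 27), (16, 6), (16, 16), (16, 27), (17, 6), (17, 16), (17, 27), (18, 6), (18, 16), (18, 27), (19, 6), (19, 16), (19, 27), (20, 6), (20, 16), (20, 27), (21, 6), (21, 16), (21, 27), (22, 6), (22, 16), (22, 27), (23, 6), (23, 16), (23, 27), (24, 6), (24, 16), (24, 27), (25, 6), (25, 16), (25, 27), (26, 6), (26, 16), (26, 27), (27, 6), (27, 16), (27, 27), (28, 6), (28, 16), (28, 27), (29, 6), (29, 16), (29, 27), (30, 6), (30, 16), (30, 27), (31, 6), (31, 16), (31, 27)]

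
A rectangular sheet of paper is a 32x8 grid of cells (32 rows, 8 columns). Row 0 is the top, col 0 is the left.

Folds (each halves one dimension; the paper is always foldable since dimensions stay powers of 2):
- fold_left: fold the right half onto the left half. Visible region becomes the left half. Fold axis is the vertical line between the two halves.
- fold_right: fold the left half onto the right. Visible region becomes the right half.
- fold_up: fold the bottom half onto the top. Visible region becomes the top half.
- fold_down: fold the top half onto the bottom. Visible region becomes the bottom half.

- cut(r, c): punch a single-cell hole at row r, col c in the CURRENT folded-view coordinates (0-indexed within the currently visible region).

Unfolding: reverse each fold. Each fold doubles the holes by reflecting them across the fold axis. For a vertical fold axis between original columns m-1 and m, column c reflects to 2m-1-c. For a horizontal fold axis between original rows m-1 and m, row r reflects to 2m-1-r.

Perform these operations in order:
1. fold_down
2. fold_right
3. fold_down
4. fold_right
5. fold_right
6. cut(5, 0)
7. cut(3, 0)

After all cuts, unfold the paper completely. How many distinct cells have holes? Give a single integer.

Op 1 fold_down: fold axis h@16; visible region now rows[16,32) x cols[0,8) = 16x8
Op 2 fold_right: fold axis v@4; visible region now rows[16,32) x cols[4,8) = 16x4
Op 3 fold_down: fold axis h@24; visible region now rows[24,32) x cols[4,8) = 8x4
Op 4 fold_right: fold axis v@6; visible region now rows[24,32) x cols[6,8) = 8x2
Op 5 fold_right: fold axis v@7; visible region now rows[24,32) x cols[7,8) = 8x1
Op 6 cut(5, 0): punch at orig (29,7); cuts so far [(29, 7)]; region rows[24,32) x cols[7,8) = 8x1
Op 7 cut(3, 0): punch at orig (27,7); cuts so far [(27, 7), (29, 7)]; region rows[24,32) x cols[7,8) = 8x1
Unfold 1 (reflect across v@7): 4 holes -> [(27, 6), (27, 7), (29, 6), (29, 7)]
Unfold 2 (reflect across v@6): 8 holes -> [(27, 4), (27, 5), (27, 6), (27, 7), (29, 4), (29, 5), (29, 6), (29, 7)]
Unfold 3 (reflect across h@24): 16 holes -> [(18, 4), (18, 5), (18, 6), (18, 7), (20, 4), (20, 5), (20, 6), (20, 7), (27, 4), (27, 5), (27, 6), (27, 7), (29, 4), (29, 5), (29, 6), (29, 7)]
Unfold 4 (reflect across v@4): 32 holes -> [(18, 0), (18, 1), (18, 2), (18, 3), (18, 4), (18, 5), (18, 6), (18, 7), (20, 0), (20, 1), (20, 2), (20, 3), (20, 4), (20, 5), (20, 6), (20, 7), (27, 0), (27, 1), (27, 2), (27, 3), (27, 4), (27, 5), (27, 6), (27, 7), (29, 0), (29, 1), (29, 2), (29, 3), (29, 4), (29, 5), (29, 6), (29, 7)]
Unfold 5 (reflect across h@16): 64 holes -> [(2, 0), (2, 1), (2, 2), (2, 3), (2, 4), (2, 5), (2, 6), (2, 7), (4, 0), (4, 1), (4, 2), (4, 3), (4, 4), (4, 5), (4, 6), (4, 7), (11, 0), (11, 1), (11, 2), (11, 3), (11, 4), (11, 5), (11, 6), (11, 7), (13, 0), (13, 1), (13, 2), (13, 3), (13, 4), (13, 5), (13, 6), (13, 7), (18, 0), (18, 1), (18, 2), (18, 3), (18, 4), (18, 5), (18, 6), (18, 7), (20, 0), (20, 1), (20, 2), (20, 3), (20, 4), (20, 5), (20, 6), (20, 7), (27, 0), (27, 1), (27, 2), (27, 3), (27, 4), (27, 5), (27, 6), (27, 7), (29, 0), (29, 1), (29, 2), (29, 3), (29, 4), (29, 5), (29, 6), (29, 7)]

Answer: 64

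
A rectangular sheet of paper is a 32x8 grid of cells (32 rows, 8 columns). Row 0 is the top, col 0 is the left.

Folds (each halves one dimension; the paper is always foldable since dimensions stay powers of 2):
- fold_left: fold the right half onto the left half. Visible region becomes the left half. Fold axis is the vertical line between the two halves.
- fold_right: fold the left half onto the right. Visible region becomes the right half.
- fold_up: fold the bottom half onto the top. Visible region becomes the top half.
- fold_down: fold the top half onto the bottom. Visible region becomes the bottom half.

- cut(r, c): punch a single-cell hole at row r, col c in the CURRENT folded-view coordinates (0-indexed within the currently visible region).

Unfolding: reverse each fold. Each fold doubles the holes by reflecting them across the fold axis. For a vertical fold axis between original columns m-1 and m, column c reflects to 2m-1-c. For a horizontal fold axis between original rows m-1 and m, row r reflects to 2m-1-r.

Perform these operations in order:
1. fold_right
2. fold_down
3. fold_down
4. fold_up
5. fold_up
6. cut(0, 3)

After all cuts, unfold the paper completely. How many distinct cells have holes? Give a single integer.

Op 1 fold_right: fold axis v@4; visible region now rows[0,32) x cols[4,8) = 32x4
Op 2 fold_down: fold axis h@16; visible region now rows[16,32) x cols[4,8) = 16x4
Op 3 fold_down: fold axis h@24; visible region now rows[24,32) x cols[4,8) = 8x4
Op 4 fold_up: fold axis h@28; visible region now rows[24,28) x cols[4,8) = 4x4
Op 5 fold_up: fold axis h@26; visible region now rows[24,26) x cols[4,8) = 2x4
Op 6 cut(0, 3): punch at orig (24,7); cuts so far [(24, 7)]; region rows[24,26) x cols[4,8) = 2x4
Unfold 1 (reflect across h@26): 2 holes -> [(24, 7), (27, 7)]
Unfold 2 (reflect across h@28): 4 holes -> [(24, 7), (27, 7), (28, 7), (31, 7)]
Unfold 3 (reflect across h@24): 8 holes -> [(16, 7), (19, 7), (20, 7), (23, 7), (24, 7), (27, 7), (28, 7), (31, 7)]
Unfold 4 (reflect across h@16): 16 holes -> [(0, 7), (3, 7), (4, 7), (7, 7), (8, 7), (11, 7), (12, 7), (15, 7), (16, 7), (19, 7), (20, 7), (23, 7), (24, 7), (27, 7), (28, 7), (31, 7)]
Unfold 5 (reflect across v@4): 32 holes -> [(0, 0), (0, 7), (3, 0), (3, 7), (4, 0), (4, 7), (7, 0), (7, 7), (8, 0), (8, 7), (11, 0), (11, 7), (12, 0), (12, 7), (15, 0), (15, 7), (16, 0), (16, 7), (19, 0), (19, 7), (20, 0), (20, 7), (23, 0), (23, 7), (24, 0), (24, 7), (27, 0), (27, 7), (28, 0), (28, 7), (31, 0), (31, 7)]

Answer: 32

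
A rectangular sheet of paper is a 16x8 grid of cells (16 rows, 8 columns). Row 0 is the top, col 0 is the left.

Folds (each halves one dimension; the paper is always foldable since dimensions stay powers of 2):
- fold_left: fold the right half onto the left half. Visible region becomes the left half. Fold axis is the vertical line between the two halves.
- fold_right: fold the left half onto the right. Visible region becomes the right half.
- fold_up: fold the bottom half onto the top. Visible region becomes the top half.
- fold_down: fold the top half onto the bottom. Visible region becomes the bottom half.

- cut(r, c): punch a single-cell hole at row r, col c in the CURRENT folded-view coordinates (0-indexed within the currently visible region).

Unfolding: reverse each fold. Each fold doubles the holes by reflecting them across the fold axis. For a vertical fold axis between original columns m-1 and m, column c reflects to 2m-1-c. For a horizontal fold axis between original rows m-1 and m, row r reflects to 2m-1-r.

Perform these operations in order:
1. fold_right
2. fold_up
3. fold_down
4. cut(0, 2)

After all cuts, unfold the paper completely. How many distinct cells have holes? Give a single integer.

Op 1 fold_right: fold axis v@4; visible region now rows[0,16) x cols[4,8) = 16x4
Op 2 fold_up: fold axis h@8; visible region now rows[0,8) x cols[4,8) = 8x4
Op 3 fold_down: fold axis h@4; visible region now rows[4,8) x cols[4,8) = 4x4
Op 4 cut(0, 2): punch at orig (4,6); cuts so far [(4, 6)]; region rows[4,8) x cols[4,8) = 4x4
Unfold 1 (reflect across h@4): 2 holes -> [(3, 6), (4, 6)]
Unfold 2 (reflect across h@8): 4 holes -> [(3, 6), (4, 6), (11, 6), (12, 6)]
Unfold 3 (reflect across v@4): 8 holes -> [(3, 1), (3, 6), (4, 1), (4, 6), (11, 1), (11, 6), (12, 1), (12, 6)]

Answer: 8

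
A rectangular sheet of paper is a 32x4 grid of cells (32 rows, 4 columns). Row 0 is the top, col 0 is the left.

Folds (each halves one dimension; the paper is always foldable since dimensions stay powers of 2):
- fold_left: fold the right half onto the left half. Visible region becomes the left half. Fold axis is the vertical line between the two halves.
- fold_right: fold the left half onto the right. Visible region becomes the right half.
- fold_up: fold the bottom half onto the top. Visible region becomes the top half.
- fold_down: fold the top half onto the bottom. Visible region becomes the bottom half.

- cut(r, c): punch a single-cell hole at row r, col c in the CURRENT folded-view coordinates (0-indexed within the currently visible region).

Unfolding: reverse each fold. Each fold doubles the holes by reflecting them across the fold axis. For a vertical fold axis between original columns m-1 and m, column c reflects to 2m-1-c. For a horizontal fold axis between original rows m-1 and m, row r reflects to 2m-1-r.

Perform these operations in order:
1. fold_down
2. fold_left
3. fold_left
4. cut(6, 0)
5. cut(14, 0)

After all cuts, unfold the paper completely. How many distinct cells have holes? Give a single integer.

Answer: 16

Derivation:
Op 1 fold_down: fold axis h@16; visible region now rows[16,32) x cols[0,4) = 16x4
Op 2 fold_left: fold axis v@2; visible region now rows[16,32) x cols[0,2) = 16x2
Op 3 fold_left: fold axis v@1; visible region now rows[16,32) x cols[0,1) = 16x1
Op 4 cut(6, 0): punch at orig (22,0); cuts so far [(22, 0)]; region rows[16,32) x cols[0,1) = 16x1
Op 5 cut(14, 0): punch at orig (30,0); cuts so far [(22, 0), (30, 0)]; region rows[16,32) x cols[0,1) = 16x1
Unfold 1 (reflect across v@1): 4 holes -> [(22, 0), (22, 1), (30, 0), (30, 1)]
Unfold 2 (reflect across v@2): 8 holes -> [(22, 0), (22, 1), (22, 2), (22, 3), (30, 0), (30, 1), (30, 2), (30, 3)]
Unfold 3 (reflect across h@16): 16 holes -> [(1, 0), (1, 1), (1, 2), (1, 3), (9, 0), (9, 1), (9, 2), (9, 3), (22, 0), (22, 1), (22, 2), (22, 3), (30, 0), (30, 1), (30, 2), (30, 3)]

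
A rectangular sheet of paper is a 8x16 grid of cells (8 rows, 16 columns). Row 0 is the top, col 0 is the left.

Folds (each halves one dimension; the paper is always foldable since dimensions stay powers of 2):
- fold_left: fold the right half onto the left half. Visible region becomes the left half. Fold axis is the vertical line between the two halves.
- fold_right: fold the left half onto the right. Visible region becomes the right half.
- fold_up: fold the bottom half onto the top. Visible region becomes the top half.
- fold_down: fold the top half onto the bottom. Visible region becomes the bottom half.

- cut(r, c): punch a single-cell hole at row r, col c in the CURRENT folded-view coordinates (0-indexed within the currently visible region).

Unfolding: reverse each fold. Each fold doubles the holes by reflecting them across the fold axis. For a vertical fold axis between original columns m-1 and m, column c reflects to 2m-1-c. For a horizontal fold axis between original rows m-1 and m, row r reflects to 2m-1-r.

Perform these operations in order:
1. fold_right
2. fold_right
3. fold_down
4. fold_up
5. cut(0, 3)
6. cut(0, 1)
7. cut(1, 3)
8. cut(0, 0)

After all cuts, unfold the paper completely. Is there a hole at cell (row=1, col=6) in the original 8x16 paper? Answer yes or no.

Op 1 fold_right: fold axis v@8; visible region now rows[0,8) x cols[8,16) = 8x8
Op 2 fold_right: fold axis v@12; visible region now rows[0,8) x cols[12,16) = 8x4
Op 3 fold_down: fold axis h@4; visible region now rows[4,8) x cols[12,16) = 4x4
Op 4 fold_up: fold axis h@6; visible region now rows[4,6) x cols[12,16) = 2x4
Op 5 cut(0, 3): punch at orig (4,15); cuts so far [(4, 15)]; region rows[4,6) x cols[12,16) = 2x4
Op 6 cut(0, 1): punch at orig (4,13); cuts so far [(4, 13), (4, 15)]; region rows[4,6) x cols[12,16) = 2x4
Op 7 cut(1, 3): punch at orig (5,15); cuts so far [(4, 13), (4, 15), (5, 15)]; region rows[4,6) x cols[12,16) = 2x4
Op 8 cut(0, 0): punch at orig (4,12); cuts so far [(4, 12), (4, 13), (4, 15), (5, 15)]; region rows[4,6) x cols[12,16) = 2x4
Unfold 1 (reflect across h@6): 8 holes -> [(4, 12), (4, 13), (4, 15), (5, 15), (6, 15), (7, 12), (7, 13), (7, 15)]
Unfold 2 (reflect across h@4): 16 holes -> [(0, 12), (0, 13), (0, 15), (1, 15), (2, 15), (3, 12), (3, 13), (3, 15), (4, 12), (4, 13), (4, 15), (5, 15), (6, 15), (7, 12), (7, 13), (7, 15)]
Unfold 3 (reflect across v@12): 32 holes -> [(0, 8), (0, 10), (0, 11), (0, 12), (0, 13), (0, 15), (1, 8), (1, 15), (2, 8), (2, 15), (3, 8), (3, 10), (3, 11), (3, 12), (3, 13), (3, 15), (4, 8), (4, 10), (4, 11), (4, 12), (4, 13), (4, 15), (5, 8), (5, 15), (6, 8), (6, 15), (7, 8), (7, 10), (7, 11), (7, 12), (7, 13), (7, 15)]
Unfold 4 (reflect across v@8): 64 holes -> [(0, 0), (0, 2), (0, 3), (0, 4), (0, 5), (0, 7), (0, 8), (0, 10), (0, 11), (0, 12), (0, 13), (0, 15), (1, 0), (1, 7), (1, 8), (1, 15), (2, 0), (2, 7), (2, 8), (2, 15), (3, 0), (3, 2), (3, 3), (3, 4), (3, 5), (3, 7), (3, 8), (3, 10), (3, 11), (3, 12), (3, 13), (3, 15), (4, 0), (4, 2), (4, 3), (4, 4), (4, 5), (4, 7), (4, 8), (4, 10), (4, 11), (4, 12), (4, 13), (4, 15), (5, 0), (5, 7), (5, 8), (5, 15), (6, 0), (6, 7), (6, 8), (6, 15), (7, 0), (7, 2), (7, 3), (7, 4), (7, 5), (7, 7), (7, 8), (7, 10), (7, 11), (7, 12), (7, 13), (7, 15)]
Holes: [(0, 0), (0, 2), (0, 3), (0, 4), (0, 5), (0, 7), (0, 8), (0, 10), (0, 11), (0, 12), (0, 13), (0, 15), (1, 0), (1, 7), (1, 8), (1, 15), (2, 0), (2, 7), (2, 8), (2, 15), (3, 0), (3, 2), (3, 3), (3, 4), (3, 5), (3, 7), (3, 8), (3, 10), (3, 11), (3, 12), (3, 13), (3, 15), (4, 0), (4, 2), (4, 3), (4, 4), (4, 5), (4, 7), (4, 8), (4, 10), (4, 11), (4, 12), (4, 13), (4, 15), (5, 0), (5, 7), (5, 8), (5, 15), (6, 0), (6, 7), (6, 8), (6, 15), (7, 0), (7, 2), (7, 3), (7, 4), (7, 5), (7, 7), (7, 8), (7, 10), (7, 11), (7, 12), (7, 13), (7, 15)]

Answer: no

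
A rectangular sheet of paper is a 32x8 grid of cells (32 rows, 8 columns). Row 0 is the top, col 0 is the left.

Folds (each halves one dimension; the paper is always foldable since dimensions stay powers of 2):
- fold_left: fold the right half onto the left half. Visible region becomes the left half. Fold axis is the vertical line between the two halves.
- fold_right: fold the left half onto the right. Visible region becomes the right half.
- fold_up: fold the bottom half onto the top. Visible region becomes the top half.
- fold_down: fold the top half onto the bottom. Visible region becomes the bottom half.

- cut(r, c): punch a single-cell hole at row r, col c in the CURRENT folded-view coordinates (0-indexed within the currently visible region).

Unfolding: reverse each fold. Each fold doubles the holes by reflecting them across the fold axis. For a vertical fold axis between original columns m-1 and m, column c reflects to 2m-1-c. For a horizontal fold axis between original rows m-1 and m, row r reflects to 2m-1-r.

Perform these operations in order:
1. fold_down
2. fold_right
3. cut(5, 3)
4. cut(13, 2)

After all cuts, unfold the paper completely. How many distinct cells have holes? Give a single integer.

Answer: 8

Derivation:
Op 1 fold_down: fold axis h@16; visible region now rows[16,32) x cols[0,8) = 16x8
Op 2 fold_right: fold axis v@4; visible region now rows[16,32) x cols[4,8) = 16x4
Op 3 cut(5, 3): punch at orig (21,7); cuts so far [(21, 7)]; region rows[16,32) x cols[4,8) = 16x4
Op 4 cut(13, 2): punch at orig (29,6); cuts so far [(21, 7), (29, 6)]; region rows[16,32) x cols[4,8) = 16x4
Unfold 1 (reflect across v@4): 4 holes -> [(21, 0), (21, 7), (29, 1), (29, 6)]
Unfold 2 (reflect across h@16): 8 holes -> [(2, 1), (2, 6), (10, 0), (10, 7), (21, 0), (21, 7), (29, 1), (29, 6)]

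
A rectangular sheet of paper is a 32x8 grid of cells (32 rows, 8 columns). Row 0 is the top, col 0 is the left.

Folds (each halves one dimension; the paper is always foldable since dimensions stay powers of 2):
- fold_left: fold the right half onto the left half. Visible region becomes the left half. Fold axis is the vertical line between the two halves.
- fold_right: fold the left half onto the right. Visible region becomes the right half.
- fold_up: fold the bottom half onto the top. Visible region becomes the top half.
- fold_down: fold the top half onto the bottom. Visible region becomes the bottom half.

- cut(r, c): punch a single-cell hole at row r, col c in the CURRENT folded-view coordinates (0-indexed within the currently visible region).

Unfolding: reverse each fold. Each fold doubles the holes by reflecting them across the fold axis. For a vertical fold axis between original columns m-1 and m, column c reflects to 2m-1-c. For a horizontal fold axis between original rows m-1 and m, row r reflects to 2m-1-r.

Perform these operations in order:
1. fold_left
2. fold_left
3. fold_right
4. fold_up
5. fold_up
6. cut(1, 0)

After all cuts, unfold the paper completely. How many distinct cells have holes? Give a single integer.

Op 1 fold_left: fold axis v@4; visible region now rows[0,32) x cols[0,4) = 32x4
Op 2 fold_left: fold axis v@2; visible region now rows[0,32) x cols[0,2) = 32x2
Op 3 fold_right: fold axis v@1; visible region now rows[0,32) x cols[1,2) = 32x1
Op 4 fold_up: fold axis h@16; visible region now rows[0,16) x cols[1,2) = 16x1
Op 5 fold_up: fold axis h@8; visible region now rows[0,8) x cols[1,2) = 8x1
Op 6 cut(1, 0): punch at orig (1,1); cuts so far [(1, 1)]; region rows[0,8) x cols[1,2) = 8x1
Unfold 1 (reflect across h@8): 2 holes -> [(1, 1), (14, 1)]
Unfold 2 (reflect across h@16): 4 holes -> [(1, 1), (14, 1), (17, 1), (30, 1)]
Unfold 3 (reflect across v@1): 8 holes -> [(1, 0), (1, 1), (14, 0), (14, 1), (17, 0), (17, 1), (30, 0), (30, 1)]
Unfold 4 (reflect across v@2): 16 holes -> [(1, 0), (1, 1), (1, 2), (1, 3), (14, 0), (14, 1), (14, 2), (14, 3), (17, 0), (17, 1), (17, 2), (17, 3), (30, 0), (30, 1), (30, 2), (30, 3)]
Unfold 5 (reflect across v@4): 32 holes -> [(1, 0), (1, 1), (1, 2), (1, 3), (1, 4), (1, 5), (1, 6), (1, 7), (14, 0), (14, 1), (14, 2), (14, 3), (14, 4), (14, 5), (14, 6), (14, 7), (17, 0), (17, 1), (17, 2), (17, 3), (17, 4), (17, 5), (17, 6), (17, 7), (30, 0), (30, 1), (30, 2), (30, 3), (30, 4), (30, 5), (30, 6), (30, 7)]

Answer: 32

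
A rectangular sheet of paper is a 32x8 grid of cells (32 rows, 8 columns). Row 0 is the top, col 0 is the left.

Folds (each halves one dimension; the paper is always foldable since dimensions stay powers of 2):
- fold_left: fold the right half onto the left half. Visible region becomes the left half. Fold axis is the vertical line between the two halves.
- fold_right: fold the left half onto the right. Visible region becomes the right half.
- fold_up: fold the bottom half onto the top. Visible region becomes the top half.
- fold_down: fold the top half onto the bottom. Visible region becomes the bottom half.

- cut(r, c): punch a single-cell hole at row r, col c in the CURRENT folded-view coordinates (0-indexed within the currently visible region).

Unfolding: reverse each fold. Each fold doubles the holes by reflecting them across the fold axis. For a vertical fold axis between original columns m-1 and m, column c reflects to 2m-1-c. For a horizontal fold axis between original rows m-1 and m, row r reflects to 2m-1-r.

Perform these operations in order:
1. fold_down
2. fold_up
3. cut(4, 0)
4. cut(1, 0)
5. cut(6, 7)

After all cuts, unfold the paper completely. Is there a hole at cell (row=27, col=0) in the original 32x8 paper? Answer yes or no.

Answer: yes

Derivation:
Op 1 fold_down: fold axis h@16; visible region now rows[16,32) x cols[0,8) = 16x8
Op 2 fold_up: fold axis h@24; visible region now rows[16,24) x cols[0,8) = 8x8
Op 3 cut(4, 0): punch at orig (20,0); cuts so far [(20, 0)]; region rows[16,24) x cols[0,8) = 8x8
Op 4 cut(1, 0): punch at orig (17,0); cuts so far [(17, 0), (20, 0)]; region rows[16,24) x cols[0,8) = 8x8
Op 5 cut(6, 7): punch at orig (22,7); cuts so far [(17, 0), (20, 0), (22, 7)]; region rows[16,24) x cols[0,8) = 8x8
Unfold 1 (reflect across h@24): 6 holes -> [(17, 0), (20, 0), (22, 7), (25, 7), (27, 0), (30, 0)]
Unfold 2 (reflect across h@16): 12 holes -> [(1, 0), (4, 0), (6, 7), (9, 7), (11, 0), (14, 0), (17, 0), (20, 0), (22, 7), (25, 7), (27, 0), (30, 0)]
Holes: [(1, 0), (4, 0), (6, 7), (9, 7), (11, 0), (14, 0), (17, 0), (20, 0), (22, 7), (25, 7), (27, 0), (30, 0)]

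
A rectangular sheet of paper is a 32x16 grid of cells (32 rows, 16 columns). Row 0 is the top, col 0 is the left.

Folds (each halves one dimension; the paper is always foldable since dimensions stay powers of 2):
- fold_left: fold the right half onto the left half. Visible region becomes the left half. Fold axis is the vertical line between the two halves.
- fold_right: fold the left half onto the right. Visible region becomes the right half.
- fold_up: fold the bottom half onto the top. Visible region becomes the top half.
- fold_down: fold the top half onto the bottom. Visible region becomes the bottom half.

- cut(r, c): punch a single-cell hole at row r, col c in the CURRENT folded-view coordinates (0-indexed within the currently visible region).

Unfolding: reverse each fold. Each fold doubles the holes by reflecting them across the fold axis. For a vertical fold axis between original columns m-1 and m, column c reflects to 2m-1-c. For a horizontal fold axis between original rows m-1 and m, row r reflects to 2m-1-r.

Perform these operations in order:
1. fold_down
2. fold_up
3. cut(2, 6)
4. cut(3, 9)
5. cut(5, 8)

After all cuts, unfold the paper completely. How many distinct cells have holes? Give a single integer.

Answer: 12

Derivation:
Op 1 fold_down: fold axis h@16; visible region now rows[16,32) x cols[0,16) = 16x16
Op 2 fold_up: fold axis h@24; visible region now rows[16,24) x cols[0,16) = 8x16
Op 3 cut(2, 6): punch at orig (18,6); cuts so far [(18, 6)]; region rows[16,24) x cols[0,16) = 8x16
Op 4 cut(3, 9): punch at orig (19,9); cuts so far [(18, 6), (19, 9)]; region rows[16,24) x cols[0,16) = 8x16
Op 5 cut(5, 8): punch at orig (21,8); cuts so far [(18, 6), (19, 9), (21, 8)]; region rows[16,24) x cols[0,16) = 8x16
Unfold 1 (reflect across h@24): 6 holes -> [(18, 6), (19, 9), (21, 8), (26, 8), (28, 9), (29, 6)]
Unfold 2 (reflect across h@16): 12 holes -> [(2, 6), (3, 9), (5, 8), (10, 8), (12, 9), (13, 6), (18, 6), (19, 9), (21, 8), (26, 8), (28, 9), (29, 6)]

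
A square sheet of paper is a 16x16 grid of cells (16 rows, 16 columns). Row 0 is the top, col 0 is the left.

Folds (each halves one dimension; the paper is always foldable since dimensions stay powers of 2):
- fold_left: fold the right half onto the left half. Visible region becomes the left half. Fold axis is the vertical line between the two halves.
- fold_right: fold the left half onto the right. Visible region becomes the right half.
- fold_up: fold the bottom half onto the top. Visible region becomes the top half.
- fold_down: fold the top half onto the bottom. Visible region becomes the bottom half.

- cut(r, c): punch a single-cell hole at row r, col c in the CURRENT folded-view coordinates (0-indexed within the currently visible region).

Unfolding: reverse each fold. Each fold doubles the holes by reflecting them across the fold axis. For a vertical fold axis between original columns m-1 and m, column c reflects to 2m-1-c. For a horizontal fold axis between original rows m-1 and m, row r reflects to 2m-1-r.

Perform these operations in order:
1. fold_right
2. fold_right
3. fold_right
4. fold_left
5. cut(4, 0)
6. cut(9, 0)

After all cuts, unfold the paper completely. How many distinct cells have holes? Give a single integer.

Answer: 32

Derivation:
Op 1 fold_right: fold axis v@8; visible region now rows[0,16) x cols[8,16) = 16x8
Op 2 fold_right: fold axis v@12; visible region now rows[0,16) x cols[12,16) = 16x4
Op 3 fold_right: fold axis v@14; visible region now rows[0,16) x cols[14,16) = 16x2
Op 4 fold_left: fold axis v@15; visible region now rows[0,16) x cols[14,15) = 16x1
Op 5 cut(4, 0): punch at orig (4,14); cuts so far [(4, 14)]; region rows[0,16) x cols[14,15) = 16x1
Op 6 cut(9, 0): punch at orig (9,14); cuts so far [(4, 14), (9, 14)]; region rows[0,16) x cols[14,15) = 16x1
Unfold 1 (reflect across v@15): 4 holes -> [(4, 14), (4, 15), (9, 14), (9, 15)]
Unfold 2 (reflect across v@14): 8 holes -> [(4, 12), (4, 13), (4, 14), (4, 15), (9, 12), (9, 13), (9, 14), (9, 15)]
Unfold 3 (reflect across v@12): 16 holes -> [(4, 8), (4, 9), (4, 10), (4, 11), (4, 12), (4, 13), (4, 14), (4, 15), (9, 8), (9, 9), (9, 10), (9, 11), (9, 12), (9, 13), (9, 14), (9, 15)]
Unfold 4 (reflect across v@8): 32 holes -> [(4, 0), (4, 1), (4, 2), (4, 3), (4, 4), (4, 5), (4, 6), (4, 7), (4, 8), (4, 9), (4, 10), (4, 11), (4, 12), (4, 13), (4, 14), (4, 15), (9, 0), (9, 1), (9, 2), (9, 3), (9, 4), (9, 5), (9, 6), (9, 7), (9, 8), (9, 9), (9, 10), (9, 11), (9, 12), (9, 13), (9, 14), (9, 15)]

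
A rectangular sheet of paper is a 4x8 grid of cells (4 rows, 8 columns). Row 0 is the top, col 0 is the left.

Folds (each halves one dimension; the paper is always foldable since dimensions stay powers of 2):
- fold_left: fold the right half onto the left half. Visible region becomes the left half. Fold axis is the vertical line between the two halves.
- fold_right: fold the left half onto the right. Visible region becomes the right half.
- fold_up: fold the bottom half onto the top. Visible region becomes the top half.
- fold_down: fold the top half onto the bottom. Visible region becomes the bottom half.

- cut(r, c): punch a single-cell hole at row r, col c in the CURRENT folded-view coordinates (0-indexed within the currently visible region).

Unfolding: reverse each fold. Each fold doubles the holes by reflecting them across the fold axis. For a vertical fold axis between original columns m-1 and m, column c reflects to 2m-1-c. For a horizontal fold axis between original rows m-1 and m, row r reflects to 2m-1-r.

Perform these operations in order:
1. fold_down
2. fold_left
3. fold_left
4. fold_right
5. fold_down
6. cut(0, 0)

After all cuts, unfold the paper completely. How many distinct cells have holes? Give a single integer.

Op 1 fold_down: fold axis h@2; visible region now rows[2,4) x cols[0,8) = 2x8
Op 2 fold_left: fold axis v@4; visible region now rows[2,4) x cols[0,4) = 2x4
Op 3 fold_left: fold axis v@2; visible region now rows[2,4) x cols[0,2) = 2x2
Op 4 fold_right: fold axis v@1; visible region now rows[2,4) x cols[1,2) = 2x1
Op 5 fold_down: fold axis h@3; visible region now rows[3,4) x cols[1,2) = 1x1
Op 6 cut(0, 0): punch at orig (3,1); cuts so far [(3, 1)]; region rows[3,4) x cols[1,2) = 1x1
Unfold 1 (reflect across h@3): 2 holes -> [(2, 1), (3, 1)]
Unfold 2 (reflect across v@1): 4 holes -> [(2, 0), (2, 1), (3, 0), (3, 1)]
Unfold 3 (reflect across v@2): 8 holes -> [(2, 0), (2, 1), (2, 2), (2, 3), (3, 0), (3, 1), (3, 2), (3, 3)]
Unfold 4 (reflect across v@4): 16 holes -> [(2, 0), (2, 1), (2, 2), (2, 3), (2, 4), (2, 5), (2, 6), (2, 7), (3, 0), (3, 1), (3, 2), (3, 3), (3, 4), (3, 5), (3, 6), (3, 7)]
Unfold 5 (reflect across h@2): 32 holes -> [(0, 0), (0, 1), (0, 2), (0, 3), (0, 4), (0, 5), (0, 6), (0, 7), (1, 0), (1, 1), (1, 2), (1, 3), (1, 4), (1, 5), (1, 6), (1, 7), (2, 0), (2, 1), (2, 2), (2, 3), (2, 4), (2, 5), (2, 6), (2, 7), (3, 0), (3, 1), (3, 2), (3, 3), (3, 4), (3, 5), (3, 6), (3, 7)]

Answer: 32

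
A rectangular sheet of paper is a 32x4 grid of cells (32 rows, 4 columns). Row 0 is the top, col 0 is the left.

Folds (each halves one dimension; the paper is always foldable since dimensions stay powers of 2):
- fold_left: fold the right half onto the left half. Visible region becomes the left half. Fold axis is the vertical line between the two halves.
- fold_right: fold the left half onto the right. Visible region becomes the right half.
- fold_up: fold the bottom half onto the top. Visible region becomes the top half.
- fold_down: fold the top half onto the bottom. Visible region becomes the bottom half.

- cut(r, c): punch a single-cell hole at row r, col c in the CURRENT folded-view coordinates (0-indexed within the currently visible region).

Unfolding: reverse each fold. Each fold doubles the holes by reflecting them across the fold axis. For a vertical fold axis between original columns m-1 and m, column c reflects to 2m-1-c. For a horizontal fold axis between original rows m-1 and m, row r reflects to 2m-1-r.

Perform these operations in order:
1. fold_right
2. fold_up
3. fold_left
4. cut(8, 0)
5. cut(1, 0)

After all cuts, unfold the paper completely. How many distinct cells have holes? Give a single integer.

Op 1 fold_right: fold axis v@2; visible region now rows[0,32) x cols[2,4) = 32x2
Op 2 fold_up: fold axis h@16; visible region now rows[0,16) x cols[2,4) = 16x2
Op 3 fold_left: fold axis v@3; visible region now rows[0,16) x cols[2,3) = 16x1
Op 4 cut(8, 0): punch at orig (8,2); cuts so far [(8, 2)]; region rows[0,16) x cols[2,3) = 16x1
Op 5 cut(1, 0): punch at orig (1,2); cuts so far [(1, 2), (8, 2)]; region rows[0,16) x cols[2,3) = 16x1
Unfold 1 (reflect across v@3): 4 holes -> [(1, 2), (1, 3), (8, 2), (8, 3)]
Unfold 2 (reflect across h@16): 8 holes -> [(1, 2), (1, 3), (8, 2), (8, 3), (23, 2), (23, 3), (30, 2), (30, 3)]
Unfold 3 (reflect across v@2): 16 holes -> [(1, 0), (1, 1), (1, 2), (1, 3), (8, 0), (8, 1), (8, 2), (8, 3), (23, 0), (23, 1), (23, 2), (23, 3), (30, 0), (30, 1), (30, 2), (30, 3)]

Answer: 16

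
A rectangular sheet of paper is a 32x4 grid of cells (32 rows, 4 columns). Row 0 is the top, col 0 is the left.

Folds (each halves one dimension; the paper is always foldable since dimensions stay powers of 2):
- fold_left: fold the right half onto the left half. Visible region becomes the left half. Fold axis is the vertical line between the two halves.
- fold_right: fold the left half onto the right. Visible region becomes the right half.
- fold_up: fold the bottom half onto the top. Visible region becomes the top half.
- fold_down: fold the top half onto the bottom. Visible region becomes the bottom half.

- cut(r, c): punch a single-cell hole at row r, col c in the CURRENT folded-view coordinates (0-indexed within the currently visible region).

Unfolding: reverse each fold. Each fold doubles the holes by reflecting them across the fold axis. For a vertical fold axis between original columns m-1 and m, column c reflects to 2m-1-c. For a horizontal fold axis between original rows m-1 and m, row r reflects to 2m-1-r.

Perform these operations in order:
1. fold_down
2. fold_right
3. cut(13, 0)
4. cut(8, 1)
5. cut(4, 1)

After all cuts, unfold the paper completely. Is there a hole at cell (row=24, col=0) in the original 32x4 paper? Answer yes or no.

Op 1 fold_down: fold axis h@16; visible region now rows[16,32) x cols[0,4) = 16x4
Op 2 fold_right: fold axis v@2; visible region now rows[16,32) x cols[2,4) = 16x2
Op 3 cut(13, 0): punch at orig (29,2); cuts so far [(29, 2)]; region rows[16,32) x cols[2,4) = 16x2
Op 4 cut(8, 1): punch at orig (24,3); cuts so far [(24, 3), (29, 2)]; region rows[16,32) x cols[2,4) = 16x2
Op 5 cut(4, 1): punch at orig (20,3); cuts so far [(20, 3), (24, 3), (29, 2)]; region rows[16,32) x cols[2,4) = 16x2
Unfold 1 (reflect across v@2): 6 holes -> [(20, 0), (20, 3), (24, 0), (24, 3), (29, 1), (29, 2)]
Unfold 2 (reflect across h@16): 12 holes -> [(2, 1), (2, 2), (7, 0), (7, 3), (11, 0), (11, 3), (20, 0), (20, 3), (24, 0), (24, 3), (29, 1), (29, 2)]
Holes: [(2, 1), (2, 2), (7, 0), (7, 3), (11, 0), (11, 3), (20, 0), (20, 3), (24, 0), (24, 3), (29, 1), (29, 2)]

Answer: yes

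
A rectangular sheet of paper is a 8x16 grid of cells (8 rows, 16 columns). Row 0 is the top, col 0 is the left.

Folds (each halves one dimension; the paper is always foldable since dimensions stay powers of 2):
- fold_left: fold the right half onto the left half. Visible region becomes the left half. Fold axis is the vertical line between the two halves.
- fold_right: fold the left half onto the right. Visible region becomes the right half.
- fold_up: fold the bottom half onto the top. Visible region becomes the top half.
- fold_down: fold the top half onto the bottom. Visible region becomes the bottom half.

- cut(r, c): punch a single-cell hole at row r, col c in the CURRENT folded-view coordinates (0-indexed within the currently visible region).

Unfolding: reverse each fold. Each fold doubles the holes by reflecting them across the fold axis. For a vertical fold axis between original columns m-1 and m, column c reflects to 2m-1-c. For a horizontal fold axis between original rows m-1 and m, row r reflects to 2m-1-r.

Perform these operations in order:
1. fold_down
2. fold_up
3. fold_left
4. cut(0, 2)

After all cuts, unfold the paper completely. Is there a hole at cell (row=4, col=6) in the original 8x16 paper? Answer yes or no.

Answer: no

Derivation:
Op 1 fold_down: fold axis h@4; visible region now rows[4,8) x cols[0,16) = 4x16
Op 2 fold_up: fold axis h@6; visible region now rows[4,6) x cols[0,16) = 2x16
Op 3 fold_left: fold axis v@8; visible region now rows[4,6) x cols[0,8) = 2x8
Op 4 cut(0, 2): punch at orig (4,2); cuts so far [(4, 2)]; region rows[4,6) x cols[0,8) = 2x8
Unfold 1 (reflect across v@8): 2 holes -> [(4, 2), (4, 13)]
Unfold 2 (reflect across h@6): 4 holes -> [(4, 2), (4, 13), (7, 2), (7, 13)]
Unfold 3 (reflect across h@4): 8 holes -> [(0, 2), (0, 13), (3, 2), (3, 13), (4, 2), (4, 13), (7, 2), (7, 13)]
Holes: [(0, 2), (0, 13), (3, 2), (3, 13), (4, 2), (4, 13), (7, 2), (7, 13)]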